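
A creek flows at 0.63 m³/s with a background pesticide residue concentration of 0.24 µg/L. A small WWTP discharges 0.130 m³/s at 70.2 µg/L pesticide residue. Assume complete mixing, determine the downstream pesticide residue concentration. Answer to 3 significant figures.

12.2 µg/L

Mixed concentration C = ΣQC/ΣQ = (0.6300·0.2400 + 0.1300·70.20) / 0.7600 = 9.277/0.7600 = 12.21 µg/L.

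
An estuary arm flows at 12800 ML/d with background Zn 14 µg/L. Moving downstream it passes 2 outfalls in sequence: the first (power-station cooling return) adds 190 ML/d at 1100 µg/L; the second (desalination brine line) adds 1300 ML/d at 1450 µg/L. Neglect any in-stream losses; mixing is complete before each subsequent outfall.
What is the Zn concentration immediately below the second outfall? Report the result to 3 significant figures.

Outfall 1: combined Q = 12990 ML/d; C = (12800·14.00 + 190.0·1100)/12990 = 29.88 µg/L.
Outfall 2: combined Q = 14290 ML/d; C = (12990·29.88 + 1300·1450)/14290 = 159.1 µg/L.

159 µg/L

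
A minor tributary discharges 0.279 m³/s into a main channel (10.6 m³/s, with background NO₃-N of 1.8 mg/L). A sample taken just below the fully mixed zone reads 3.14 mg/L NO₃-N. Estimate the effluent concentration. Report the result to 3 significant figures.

54.1 mg/L

Mass balance: 10.60·1.800 + 0.2790·Cₑ = 10.88·3.140
→ Cₑ = (10.88·3.140 − 10.60·1.800) / 0.2790 = 54.05 mg/L.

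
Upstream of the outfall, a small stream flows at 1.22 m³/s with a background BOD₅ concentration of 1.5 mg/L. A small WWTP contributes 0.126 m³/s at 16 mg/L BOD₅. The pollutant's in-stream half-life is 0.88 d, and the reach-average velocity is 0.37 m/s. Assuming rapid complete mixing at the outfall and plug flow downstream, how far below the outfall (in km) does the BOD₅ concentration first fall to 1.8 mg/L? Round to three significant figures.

Mass balance: C = (1.220·1.500 + 0.1260·16.00) / 1.346 = 3.846/1.346 = 2.857 mg/L.
Half-life 0.88 d → k = ln 2 / 0.88 = 0.7877 d⁻¹.
Set 2.857·exp(−k·t) = 1.8 → t = ln(2.857/1.8)/k = 50690 s = 14.08 h.
Distance = v·t = 0.37·50690 = 18760 m = 18.76 km.

18.8 km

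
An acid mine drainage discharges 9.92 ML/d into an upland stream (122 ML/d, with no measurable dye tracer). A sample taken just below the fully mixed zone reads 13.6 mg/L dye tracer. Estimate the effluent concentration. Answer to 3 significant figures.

181 mg/L

Mass balance: 122.0·0 + 9.920·Cₑ = 131.9·13.60
→ Cₑ = (131.9·13.60 − 122.0·0) / 9.920 = 180.9 mg/L.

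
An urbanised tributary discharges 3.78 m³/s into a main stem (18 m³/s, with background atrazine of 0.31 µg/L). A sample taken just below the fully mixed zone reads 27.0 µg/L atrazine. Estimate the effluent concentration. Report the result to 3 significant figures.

154 µg/L

Mass balance: 18.00·0.3100 + 3.780·Cₑ = 21.78·27.00
→ Cₑ = (21.78·27.00 − 18.00·0.3100) / 3.780 = 154.1 µg/L.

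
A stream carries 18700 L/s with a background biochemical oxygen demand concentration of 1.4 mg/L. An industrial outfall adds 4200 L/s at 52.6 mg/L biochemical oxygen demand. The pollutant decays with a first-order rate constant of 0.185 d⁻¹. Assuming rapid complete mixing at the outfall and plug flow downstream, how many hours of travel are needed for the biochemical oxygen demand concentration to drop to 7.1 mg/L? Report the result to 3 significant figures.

54.3 h

Mass balance: C = (18700·1.400 + 4200·52.60) / 22900 = 247100/22900 = 10.79 mg/L.
10.79·exp(−k·t) = 7.1 → t = ln(10.79/7.1)/k = 195500 s = 54.30 h.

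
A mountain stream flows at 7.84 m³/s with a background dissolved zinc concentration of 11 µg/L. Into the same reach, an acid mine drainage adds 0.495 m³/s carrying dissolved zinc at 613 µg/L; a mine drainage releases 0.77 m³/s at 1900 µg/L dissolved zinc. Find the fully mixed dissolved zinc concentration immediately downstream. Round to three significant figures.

Mixed concentration C = ΣQC/ΣQ = (7.840·11.00 + 0.4950·613.0 + 0.7700·1900) / 9.105 = 1853/9.105 = 203.5 µg/L.

203 µg/L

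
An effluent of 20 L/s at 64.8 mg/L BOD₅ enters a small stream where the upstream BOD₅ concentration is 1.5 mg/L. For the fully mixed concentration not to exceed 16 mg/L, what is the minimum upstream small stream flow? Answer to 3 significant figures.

Set C_mix = 16: (Q·1.500 + 20.00·64.80) / (Q + 20.00) = 16
→ Q = 20.00·(64.80 − 16)/(16 − 1.500) = 67.31 L/s.

67.3 L/s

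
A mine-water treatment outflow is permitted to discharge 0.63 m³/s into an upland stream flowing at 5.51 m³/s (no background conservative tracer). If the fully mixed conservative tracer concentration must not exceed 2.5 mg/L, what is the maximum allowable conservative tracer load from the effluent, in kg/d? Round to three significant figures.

1330 kg/d

Mass balance at the limit: 5.510·0 + 0.6300·Cₑ = 6.140·2.5 → Cₑ = 24.37 mg/L.
Load = 0.6300 m³/s × 24.37 g/m³ × 86 400 s/d = 1326 kg/d.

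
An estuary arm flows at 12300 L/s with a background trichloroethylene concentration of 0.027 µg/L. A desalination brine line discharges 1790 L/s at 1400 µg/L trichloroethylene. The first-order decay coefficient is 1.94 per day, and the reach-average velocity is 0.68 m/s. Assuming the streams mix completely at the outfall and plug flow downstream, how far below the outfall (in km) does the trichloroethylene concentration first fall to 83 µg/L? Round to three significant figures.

23.1 km

Mixed concentration C = ΣQC/ΣQ = (12300·0.02700 + 1790·1400) / 14090 = 2506000/14090 = 177.9 µg/L.
Set 177.9·exp(−k·t) = 83 → t = ln(177.9/83)/k = 33950 s = 9.430 h.
Distance = v·t = 0.68·33950 = 23080 m = 23.08 km.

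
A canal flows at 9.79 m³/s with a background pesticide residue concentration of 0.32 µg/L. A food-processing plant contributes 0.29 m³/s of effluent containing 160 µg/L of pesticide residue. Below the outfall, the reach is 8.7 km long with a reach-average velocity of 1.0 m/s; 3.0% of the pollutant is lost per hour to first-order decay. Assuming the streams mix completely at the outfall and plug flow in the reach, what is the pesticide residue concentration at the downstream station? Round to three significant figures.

Flow-weighted average: C = (9.790·0.3200 + 0.2900·160.0) / 10.08 = 49.53/10.08 = 4.914 µg/L.
Travel time t = 8.7·1000 / 1.0 = 8700 s = 2.417 h.
3.0%/h lost → k = −ln(1 − 0.03) = 0.03046 h⁻¹.
Applying C = C₀e^(−kt): 4.914 × 0.9290 = 4.565 µg/L.

4.57 µg/L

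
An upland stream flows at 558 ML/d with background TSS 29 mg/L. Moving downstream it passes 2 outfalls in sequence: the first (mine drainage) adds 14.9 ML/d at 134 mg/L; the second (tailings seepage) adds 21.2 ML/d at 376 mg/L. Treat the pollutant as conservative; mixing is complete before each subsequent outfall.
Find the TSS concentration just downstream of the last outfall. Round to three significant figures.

44.0 mg/L

After outfall 1: Q = 558.0 + 14.90 = 572.9 ML/d; C = (558.0·29.00 + 14.90·134.0)/572.9 = 31.73 mg/L.
After outfall 2: Q = 572.9 + 21.20 = 594.1 ML/d; C = (572.9·31.73 + 21.20·376.0)/594.1 = 44.02 mg/L.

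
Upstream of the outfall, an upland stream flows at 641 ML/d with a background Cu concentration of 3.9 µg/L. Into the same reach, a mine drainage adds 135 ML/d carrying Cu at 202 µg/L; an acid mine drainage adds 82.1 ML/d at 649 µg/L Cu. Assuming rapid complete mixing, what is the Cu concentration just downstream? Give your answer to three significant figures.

96.8 µg/L

Mixed concentration C = ΣQC/ΣQ = (641.0·3.900 + 135.0·202.0 + 82.10·649.0) / 858.1 = 83050/858.1 = 96.79 µg/L.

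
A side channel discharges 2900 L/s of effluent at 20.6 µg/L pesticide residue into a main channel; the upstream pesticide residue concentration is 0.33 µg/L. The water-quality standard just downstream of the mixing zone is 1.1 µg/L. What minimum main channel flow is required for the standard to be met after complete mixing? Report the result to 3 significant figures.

Set C_mix = 1.1: (Q·0.3300 + 2900·20.60) / (Q + 2900) = 1.1
→ Q = 2900·(20.60 − 1.1)/(1.1 − 0.3300) = 73440 L/s.

73400 L/s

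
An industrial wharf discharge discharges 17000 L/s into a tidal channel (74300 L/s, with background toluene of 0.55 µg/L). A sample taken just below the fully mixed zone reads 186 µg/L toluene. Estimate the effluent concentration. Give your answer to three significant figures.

997 µg/L

Mass balance: 74300·0.5500 + 17000·Cₑ = 91300·186.0
→ Cₑ = (91300·186.0 − 74300·0.5500) / 17000 = 996.5 µg/L.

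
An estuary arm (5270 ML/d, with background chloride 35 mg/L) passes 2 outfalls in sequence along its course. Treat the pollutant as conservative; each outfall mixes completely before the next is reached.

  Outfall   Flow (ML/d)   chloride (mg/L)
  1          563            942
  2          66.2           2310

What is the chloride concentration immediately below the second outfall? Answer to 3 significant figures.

After outfall 1: Q = 5270 + 563.0 = 5833 ML/d; C = (5270·35.00 + 563.0·942.0)/5833 = 122.5 mg/L.
After outfall 2: Q = 5833 + 66.20 = 5899 ML/d; C = (5833·122.5 + 66.20·2310)/5899 = 147.1 mg/L.

147 mg/L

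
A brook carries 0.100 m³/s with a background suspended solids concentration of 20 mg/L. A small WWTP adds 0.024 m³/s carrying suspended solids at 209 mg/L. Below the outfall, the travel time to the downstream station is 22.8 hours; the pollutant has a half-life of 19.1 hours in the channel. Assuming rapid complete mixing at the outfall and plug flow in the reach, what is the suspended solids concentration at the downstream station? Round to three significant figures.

Conservation of mass: C = (0.1000·20.00 + 0.02400·209.0) / 0.1240 = 7.016/0.1240 = 56.58 mg/L.
Half-life 19.1 h → k = ln 2 / 19.1 = 0.03629 h⁻¹ = 0.8710 d⁻¹.
First-order decay: C = 56.58·exp(−k·t) = 56.58·0.4372 = 24.74 mg/L.

24.7 mg/L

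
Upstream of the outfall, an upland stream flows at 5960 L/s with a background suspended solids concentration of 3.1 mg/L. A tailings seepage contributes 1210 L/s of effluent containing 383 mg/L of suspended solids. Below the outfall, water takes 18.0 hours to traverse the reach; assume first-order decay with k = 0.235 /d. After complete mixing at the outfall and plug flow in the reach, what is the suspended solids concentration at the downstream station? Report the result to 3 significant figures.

Conservation of mass: C = (5960·3.100 + 1210·383.0) / 7170 = 481900/7170 = 67.21 mg/L.
Decay over the reach: 67.21·exp(−kt) = 67.21·0.8384 = 56.35 mg/L.

56.4 mg/L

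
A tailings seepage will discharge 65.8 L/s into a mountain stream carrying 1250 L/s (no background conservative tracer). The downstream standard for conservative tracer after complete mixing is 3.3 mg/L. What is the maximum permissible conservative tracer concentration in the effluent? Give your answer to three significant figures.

66.0 mg/L

At the limit, (Qr·Cr + Qe·Cₑ)/(Qr + Qe) = 3.3:
Cₑ = (1316·3.3 − 1250·0) / 65.80 = 65.99 mg/L.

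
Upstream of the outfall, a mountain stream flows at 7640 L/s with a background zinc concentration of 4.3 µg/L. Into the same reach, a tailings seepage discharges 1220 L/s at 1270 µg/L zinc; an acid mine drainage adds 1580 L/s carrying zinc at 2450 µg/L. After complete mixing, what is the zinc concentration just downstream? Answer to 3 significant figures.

522 µg/L

Mass balance: C = (7640·4.300 + 1220·1270 + 1580·2450) / 10440 = 5453000/10440 = 522.3 µg/L.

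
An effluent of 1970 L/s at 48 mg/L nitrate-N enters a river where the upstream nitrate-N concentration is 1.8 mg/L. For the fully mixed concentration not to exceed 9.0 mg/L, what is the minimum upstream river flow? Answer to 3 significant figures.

10700 L/s

Set C_mix = 9.0: (Q·1.800 + 1970·48.00) / (Q + 1970) = 9.0
→ Q = 1970·(48.00 − 9.0)/(9.0 − 1.800) = 10670 L/s.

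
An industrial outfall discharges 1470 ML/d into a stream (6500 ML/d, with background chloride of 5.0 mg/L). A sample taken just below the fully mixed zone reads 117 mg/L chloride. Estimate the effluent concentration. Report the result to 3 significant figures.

Mass balance: 6500·5.000 + 1470·Cₑ = 7970·117.0
→ Cₑ = (7970·117.0 − 6500·5.000) / 1470 = 612.2 mg/L.

612 mg/L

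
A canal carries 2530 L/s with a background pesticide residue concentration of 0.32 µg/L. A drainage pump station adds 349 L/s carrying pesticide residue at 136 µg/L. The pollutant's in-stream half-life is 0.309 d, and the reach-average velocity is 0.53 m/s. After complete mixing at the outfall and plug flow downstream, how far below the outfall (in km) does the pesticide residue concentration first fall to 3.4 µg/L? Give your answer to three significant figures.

32.6 km

Mass balance: C = (2530·0.3200 + 349.0·136.0) / 2879 = 48270/2879 = 16.77 µg/L.
Half-life 0.309 d → k = ln 2 / 0.309 = 2.243 d⁻¹.
Set 16.77·exp(−k·t) = 3.4 → t = ln(16.77/3.4)/k = 61460 s = 17.07 h.
Distance = v·t = 0.53·61460 = 32570 m = 32.57 km.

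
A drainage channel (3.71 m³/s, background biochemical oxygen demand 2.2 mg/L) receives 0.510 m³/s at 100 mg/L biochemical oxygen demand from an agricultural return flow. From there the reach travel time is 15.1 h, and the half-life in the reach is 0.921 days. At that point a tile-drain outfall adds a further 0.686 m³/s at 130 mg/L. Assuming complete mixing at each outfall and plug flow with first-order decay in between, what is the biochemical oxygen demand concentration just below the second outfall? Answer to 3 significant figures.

Flow-weighted average: C = (3.710·2.200 + 0.5100·100.0) / 4.220 = 59.16/4.220 = 14.02 mg/L; combined flow 4.220 m³/s.
Half-life 0.921 d → k = ln 2 / 0.921 = 0.7526 d⁻¹.
After decay, C = 14.02 × e^(−kt) = 14.02 × 0.6228 = 8.731 mg/L.
At the second outfall, C = (4.220·8.731 + 0.6860·130.0) / (4.220 + 0.6860) = 25.69 mg/L.

25.7 mg/L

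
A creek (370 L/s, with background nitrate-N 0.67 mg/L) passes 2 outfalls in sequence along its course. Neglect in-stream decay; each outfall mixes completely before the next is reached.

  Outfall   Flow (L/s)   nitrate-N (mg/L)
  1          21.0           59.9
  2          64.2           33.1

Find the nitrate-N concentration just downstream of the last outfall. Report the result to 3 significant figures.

7.98 mg/L

Below outfall 1: Q → 391.0 L/s, C = (370.0·0.6700 + 21.00·59.90)/391.0 = 3.851 mg/L.
Below outfall 2: Q → 455.2 L/s, C = (391.0·3.851 + 64.20·33.10)/455.2 = 7.976 mg/L.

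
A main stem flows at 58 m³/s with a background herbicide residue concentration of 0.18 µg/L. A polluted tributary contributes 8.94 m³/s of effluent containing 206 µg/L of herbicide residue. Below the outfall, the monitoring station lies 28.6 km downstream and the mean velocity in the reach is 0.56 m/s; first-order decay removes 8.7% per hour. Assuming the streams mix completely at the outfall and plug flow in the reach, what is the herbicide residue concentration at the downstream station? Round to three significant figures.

Mass balance: C = (58.00·0.1800 + 8.940·206.0) / 66.94 = 1852/66.94 = 27.67 µg/L.
Travel time t = 28.6·1000 / 0.56 = 51070 s = 14.19 h.
8.7%/h lost → k = −ln(1 − 0.087) = 0.09102 h⁻¹.
After decay, C = 27.67 × e^(−kt) = 27.67 × 0.2749 = 7.607 µg/L.

7.61 µg/L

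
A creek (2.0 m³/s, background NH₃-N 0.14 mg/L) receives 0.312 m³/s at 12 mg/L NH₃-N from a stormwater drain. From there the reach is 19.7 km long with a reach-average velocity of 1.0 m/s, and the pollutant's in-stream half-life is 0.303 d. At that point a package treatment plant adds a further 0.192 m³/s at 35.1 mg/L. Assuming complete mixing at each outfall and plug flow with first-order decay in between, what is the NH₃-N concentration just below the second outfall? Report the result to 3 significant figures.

Conservation of mass: C = (2.000·0.1400 + 0.3120·12.00) / 2.312 = 4.024/2.312 = 1.740 mg/L; combined flow 2.312 m³/s.
Travel time t = 19.7·1000 / 1.0 = 19700 s = 5.472 h.
Half-life 0.303 d → k = ln 2 / 0.303 = 2.288 d⁻¹.
Applying C = C₀e^(−kt): 1.740 × 0.5936 = 1.033 mg/L.
At the second outfall, C = (2.312·1.033 + 0.1920·35.10) / (2.312 + 0.1920) = 3.645 mg/L.

3.65 mg/L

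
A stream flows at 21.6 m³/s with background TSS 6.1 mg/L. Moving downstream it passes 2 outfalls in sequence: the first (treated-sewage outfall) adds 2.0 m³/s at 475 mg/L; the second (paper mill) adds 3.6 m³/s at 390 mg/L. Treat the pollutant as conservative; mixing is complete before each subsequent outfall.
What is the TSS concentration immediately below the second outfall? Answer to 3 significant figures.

91.4 mg/L

Outfall 1: combined Q = 23.60 m³/s; C = (21.60·6.100 + 2.000·475.0)/23.60 = 45.84 mg/L.
Outfall 2: combined Q = 27.20 m³/s; C = (23.60·45.84 + 3.600·390.0)/27.20 = 91.39 mg/L.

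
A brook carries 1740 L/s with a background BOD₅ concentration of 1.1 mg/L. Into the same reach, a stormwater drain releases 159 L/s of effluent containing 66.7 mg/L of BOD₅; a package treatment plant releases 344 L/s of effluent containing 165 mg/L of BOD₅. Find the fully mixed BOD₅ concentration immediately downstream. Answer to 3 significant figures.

After mixing, C = (1740·1.100 + 159.0·66.70 + 344.0·165.0) / 2243 = 69280/2243 = 30.89 mg/L.

30.9 mg/L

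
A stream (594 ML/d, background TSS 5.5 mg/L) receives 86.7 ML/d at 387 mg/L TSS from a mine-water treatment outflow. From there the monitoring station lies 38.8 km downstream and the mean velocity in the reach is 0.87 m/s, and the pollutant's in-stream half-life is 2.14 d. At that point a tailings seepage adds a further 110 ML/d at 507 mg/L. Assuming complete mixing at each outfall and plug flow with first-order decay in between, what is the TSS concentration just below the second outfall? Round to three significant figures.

110 mg/L

Mass balance: C = (594.0·5.500 + 86.70·387.0) / 680.7 = 36820/680.7 = 54.09 mg/L; combined flow 680.7 ML/d.
Travel time t = 38.8·1000 / 0.87 = 44600 s = 12.39 h.
Half-life 2.14 d → k = ln 2 / 2.14 = 0.3239 d⁻¹.
First-order decay: C = 54.09·exp(−k·t) = 54.09·0.8460 = 45.76 mg/L.
At the second outfall, C = (680.7·45.76 + 110.0·507.0) / (680.7 + 110.0) = 109.9 mg/L.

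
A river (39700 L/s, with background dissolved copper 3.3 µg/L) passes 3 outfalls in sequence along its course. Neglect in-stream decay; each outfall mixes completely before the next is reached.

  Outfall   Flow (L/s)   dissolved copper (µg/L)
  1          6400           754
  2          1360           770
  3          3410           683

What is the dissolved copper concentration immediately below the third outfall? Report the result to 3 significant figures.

164 µg/L

Below outfall 1: Q → 46100 L/s, C = (39700·3.300 + 6400·754.0)/46100 = 107.5 µg/L.
Below outfall 2: Q → 47460 L/s, C = (46100·107.5 + 1360·770.0)/47460 = 126.5 µg/L.
Below outfall 3: Q → 50870 L/s, C = (47460·126.5 + 3410·683.0)/50870 = 163.8 µg/L.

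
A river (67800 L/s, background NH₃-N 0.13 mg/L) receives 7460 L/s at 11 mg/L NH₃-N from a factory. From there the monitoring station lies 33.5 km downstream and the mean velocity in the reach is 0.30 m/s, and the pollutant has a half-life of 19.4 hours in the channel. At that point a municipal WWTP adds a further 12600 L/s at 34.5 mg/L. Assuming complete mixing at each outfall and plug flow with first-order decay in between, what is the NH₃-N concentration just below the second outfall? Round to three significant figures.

5.29 mg/L

After mixing, C = (67800·0.1300 + 7460·11.00) / 75260 = 90870/75260 = 1.207 mg/L; combined flow 75260 L/s.
Travel time t = 33.5·1000 / 0.30 = 111700 s = 31.02 h.
Half-life 19.4 h → k = ln 2 / 19.4 = 0.03573 h⁻¹ = 0.8575 d⁻¹.
First-order decay: C = 1.207·exp(−k·t) = 1.207·0.3301 = 0.3986 mg/L.
At the second outfall, C = (75260·0.3986 + 12600·34.50) / (75260 + 12600) = 5.289 mg/L.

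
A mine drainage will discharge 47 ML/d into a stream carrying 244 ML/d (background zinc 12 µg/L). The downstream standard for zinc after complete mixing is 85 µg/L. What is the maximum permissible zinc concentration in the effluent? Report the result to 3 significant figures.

At the limit, (Qr·Cr + Qe·Cₑ)/(Qr + Qe) = 85:
Cₑ = (291.0·85 − 244.0·12.00) / 47.00 = 464.0 µg/L.

464 µg/L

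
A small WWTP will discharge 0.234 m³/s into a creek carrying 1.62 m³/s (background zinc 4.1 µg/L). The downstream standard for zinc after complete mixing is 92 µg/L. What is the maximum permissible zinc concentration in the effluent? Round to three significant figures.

At the limit, (Qr·Cr + Qe·Cₑ)/(Qr + Qe) = 92:
Cₑ = (1.854·92 − 1.620·4.100) / 0.2340 = 700.5 µg/L.

701 µg/L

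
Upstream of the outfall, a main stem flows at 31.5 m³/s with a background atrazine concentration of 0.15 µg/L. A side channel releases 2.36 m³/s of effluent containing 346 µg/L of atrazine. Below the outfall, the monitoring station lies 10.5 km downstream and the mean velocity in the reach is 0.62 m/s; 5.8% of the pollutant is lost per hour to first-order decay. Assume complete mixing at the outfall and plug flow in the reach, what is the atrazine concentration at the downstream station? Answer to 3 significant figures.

After mixing, C = (31.50·0.1500 + 2.360·346.0) / 33.86 = 821.3/33.86 = 24.26 µg/L.
Travel time t = 10.5·1000 / 0.62 = 16940 s = 4.704 h.
5.8%/h lost → k = −ln(1 − 0.058) = 0.05975 h⁻¹.
After decay, C = 24.26 × e^(−kt) = 24.26 × 0.7550 = 18.31 µg/L.

18.3 µg/L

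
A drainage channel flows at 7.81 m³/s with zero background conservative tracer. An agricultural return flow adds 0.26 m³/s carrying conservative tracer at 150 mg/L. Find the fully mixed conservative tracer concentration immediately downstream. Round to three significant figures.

Conservation of mass: C = (7.810·0 + 0.2600·150.0) / 8.070 = 39.00/8.070 = 4.833 mg/L.

4.83 mg/L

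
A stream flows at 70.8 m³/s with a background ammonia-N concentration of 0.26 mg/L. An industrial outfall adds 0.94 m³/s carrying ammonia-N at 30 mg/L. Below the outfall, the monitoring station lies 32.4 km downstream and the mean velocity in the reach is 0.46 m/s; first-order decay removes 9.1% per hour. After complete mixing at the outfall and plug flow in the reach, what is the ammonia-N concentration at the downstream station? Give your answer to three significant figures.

After mixing, C = (70.80·0.2600 + 0.9400·30.00) / 71.74 = 46.61/71.74 = 0.6497 mg/L.
Travel time t = 32.4·1000 / 0.46 = 70430 s = 19.57 h.
9.1%/h lost → k = −ln(1 − 0.091) = 0.09541 h⁻¹.
Decay over the reach: 0.6497·exp(−kt) = 0.6497·0.1546 = 0.1005 mg/L.

0.100 mg/L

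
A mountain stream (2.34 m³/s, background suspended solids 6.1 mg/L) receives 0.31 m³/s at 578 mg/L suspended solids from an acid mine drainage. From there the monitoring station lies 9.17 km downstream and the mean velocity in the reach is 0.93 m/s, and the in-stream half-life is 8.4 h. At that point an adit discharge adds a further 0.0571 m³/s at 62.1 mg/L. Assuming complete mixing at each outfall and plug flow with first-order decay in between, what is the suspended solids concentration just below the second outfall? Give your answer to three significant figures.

58.3 mg/L

Mass balance: C = (2.340·6.100 + 0.3100·578.0) / 2.650 = 193.5/2.650 = 73.00 mg/L; combined flow 2.650 m³/s.
Travel time t = 9.17·1000 / 0.93 = 9860 s = 2.739 h.
Half-life 8.4 h → k = ln 2 / 8.4 = 0.08252 h⁻¹ = 1.980 d⁻¹.
Decay over the reach: 73.00·exp(−kt) = 73.00·0.7977 = 58.23 mg/L.
Second outfall: C = (2.650·58.23 + 0.05710·62.10)/2.707 = 58.32 mg/L.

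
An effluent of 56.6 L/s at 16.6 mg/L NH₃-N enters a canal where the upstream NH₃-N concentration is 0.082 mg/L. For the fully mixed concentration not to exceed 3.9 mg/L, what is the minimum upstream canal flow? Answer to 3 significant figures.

188 L/s

Set C_mix = 3.9: (Q·0.08200 + 56.60·16.60) / (Q + 56.60) = 3.9
→ Q = 56.60·(16.60 − 3.9)/(3.9 − 0.08200) = 188.3 L/s.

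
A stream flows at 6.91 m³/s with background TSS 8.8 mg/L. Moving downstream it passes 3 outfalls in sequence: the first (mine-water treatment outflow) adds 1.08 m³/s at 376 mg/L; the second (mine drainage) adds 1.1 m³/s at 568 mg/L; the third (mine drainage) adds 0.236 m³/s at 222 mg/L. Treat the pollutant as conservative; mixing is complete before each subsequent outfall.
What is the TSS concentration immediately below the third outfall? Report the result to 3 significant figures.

After outfall 1: Q = 6.910 + 1.080 = 7.990 m³/s; C = (6.910·8.800 + 1.080·376.0)/7.990 = 58.43 mg/L.
After outfall 2: Q = 7.990 + 1.100 = 9.090 m³/s; C = (7.990·58.43 + 1.100·568.0)/9.090 = 120.1 mg/L.
After outfall 3: Q = 9.090 + 0.2360 = 9.326 m³/s; C = (9.090·120.1 + 0.2360·222.0)/9.326 = 122.7 mg/L.

123 mg/L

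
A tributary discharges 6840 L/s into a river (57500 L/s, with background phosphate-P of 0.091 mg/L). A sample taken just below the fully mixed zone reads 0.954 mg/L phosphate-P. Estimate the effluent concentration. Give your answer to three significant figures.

8.21 mg/L

Mass balance: 57500·0.09100 + 6840·Cₑ = 64340·0.9540
→ Cₑ = (64340·0.9540 − 57500·0.09100) / 6840 = 8.209 mg/L.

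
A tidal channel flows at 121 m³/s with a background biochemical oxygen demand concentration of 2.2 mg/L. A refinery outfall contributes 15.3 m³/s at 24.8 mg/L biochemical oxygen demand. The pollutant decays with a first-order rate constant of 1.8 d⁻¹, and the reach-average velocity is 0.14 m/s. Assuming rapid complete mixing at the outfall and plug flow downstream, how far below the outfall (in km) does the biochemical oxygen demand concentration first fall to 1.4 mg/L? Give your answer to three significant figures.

Mass balance: C = (121.0·2.200 + 15.30·24.80) / 136.3 = 645.6/136.3 = 4.737 mg/L.
Set 4.737·exp(−k·t) = 1.4 → t = ln(4.737/1.4)/k = 58510 s = 16.25 h.
Distance = v·t = 0.14·58510 = 8191 m = 8.191 km.

8.19 km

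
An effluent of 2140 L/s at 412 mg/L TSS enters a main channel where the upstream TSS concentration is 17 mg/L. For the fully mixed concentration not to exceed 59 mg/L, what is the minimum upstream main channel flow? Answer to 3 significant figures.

18000 L/s

Set C_mix = 59: (Q·17.00 + 2140·412.0) / (Q + 2140) = 59
→ Q = 2140·(412.0 − 59)/(59 − 17.00) = 17990 L/s.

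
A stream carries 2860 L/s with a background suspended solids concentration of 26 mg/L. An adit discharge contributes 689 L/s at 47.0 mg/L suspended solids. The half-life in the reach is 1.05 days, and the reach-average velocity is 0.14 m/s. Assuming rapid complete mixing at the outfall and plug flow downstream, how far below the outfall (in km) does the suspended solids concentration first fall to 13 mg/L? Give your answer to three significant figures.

15.4 km

After mixing, C = (2860·26.00 + 689.0·47.00) / 3549 = 106700/3549 = 30.08 mg/L.
Half-life 1.05 d → k = ln 2 / 1.05 = 0.6601 d⁻¹.
Set 30.08·exp(−k·t) = 13 → t = ln(30.08/13)/k = 109800 s = 30.50 h.
Distance = v·t = 0.14·109800 = 15370 m = 15.37 km.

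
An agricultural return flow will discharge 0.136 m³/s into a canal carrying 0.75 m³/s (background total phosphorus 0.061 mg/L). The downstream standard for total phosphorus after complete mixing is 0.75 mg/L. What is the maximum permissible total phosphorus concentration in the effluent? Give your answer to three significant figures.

At the limit, (Qr·Cr + Qe·Cₑ)/(Qr + Qe) = 0.75:
Cₑ = (0.8860·0.75 − 0.7500·0.06100) / 0.1360 = 4.550 mg/L.

4.55 mg/L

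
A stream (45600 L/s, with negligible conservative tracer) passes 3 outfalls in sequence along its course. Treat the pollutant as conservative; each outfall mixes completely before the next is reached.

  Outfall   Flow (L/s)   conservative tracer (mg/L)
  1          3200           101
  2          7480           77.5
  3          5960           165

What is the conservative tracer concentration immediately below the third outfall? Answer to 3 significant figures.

Outfall 1: combined Q = 48800 L/s; C = (45600·0 + 3200·101.0)/48800 = 6.623 mg/L.
Outfall 2: combined Q = 56280 L/s; C = (48800·6.623 + 7480·77.50)/56280 = 16.04 mg/L.
Outfall 3: combined Q = 62240 L/s; C = (56280·16.04 + 5960·165.0)/62240 = 30.31 mg/L.

30.3 mg/L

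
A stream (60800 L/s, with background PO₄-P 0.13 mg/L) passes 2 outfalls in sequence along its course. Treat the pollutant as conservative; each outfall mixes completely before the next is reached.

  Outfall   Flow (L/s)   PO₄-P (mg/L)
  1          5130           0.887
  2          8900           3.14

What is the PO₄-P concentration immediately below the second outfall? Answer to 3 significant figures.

0.540 mg/L

Outfall 1: combined Q = 65930 L/s; C = (60800·0.1300 + 5130·0.8870)/65930 = 0.1889 mg/L.
Outfall 2: combined Q = 74830 L/s; C = (65930·0.1889 + 8900·3.140)/74830 = 0.5399 mg/L.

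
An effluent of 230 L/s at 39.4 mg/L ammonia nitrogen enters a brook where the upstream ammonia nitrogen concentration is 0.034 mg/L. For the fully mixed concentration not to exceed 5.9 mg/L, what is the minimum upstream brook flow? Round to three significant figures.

Set C_mix = 5.9: (Q·0.03400 + 230.0·39.40) / (Q + 230.0) = 5.9
→ Q = 230.0·(39.40 − 5.9)/(5.9 − 0.03400) = 1314 L/s.

1310 L/s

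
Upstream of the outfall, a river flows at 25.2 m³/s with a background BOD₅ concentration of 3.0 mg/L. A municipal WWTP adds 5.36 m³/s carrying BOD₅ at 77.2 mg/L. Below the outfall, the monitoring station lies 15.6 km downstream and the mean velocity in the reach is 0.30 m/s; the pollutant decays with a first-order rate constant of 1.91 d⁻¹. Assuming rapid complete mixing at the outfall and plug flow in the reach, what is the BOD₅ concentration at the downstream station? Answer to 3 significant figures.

5.07 mg/L

Conservation of mass: C = (25.20·3.000 + 5.360·77.20) / 30.56 = 489.4/30.56 = 16.01 mg/L.
Travel time t = 15.6·1000 / 0.30 = 52000 s = 14.44 h.
Applying C = C₀e^(−kt): 16.01 × 0.3168 = 5.073 mg/L.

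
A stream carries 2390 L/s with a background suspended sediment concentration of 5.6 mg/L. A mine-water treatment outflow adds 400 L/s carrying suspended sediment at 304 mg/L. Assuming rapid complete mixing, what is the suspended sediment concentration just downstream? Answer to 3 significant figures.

Flow-weighted average: C = (2390·5.600 + 400.0·304.0) / 2790 = 135000/2790 = 48.38 mg/L.

48.4 mg/L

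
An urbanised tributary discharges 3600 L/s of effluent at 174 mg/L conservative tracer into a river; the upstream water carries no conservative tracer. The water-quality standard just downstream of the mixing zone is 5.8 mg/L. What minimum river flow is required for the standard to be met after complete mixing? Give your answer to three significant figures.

104000 L/s

Set C_mix = 5.8: (Q·0 + 3600·174.0) / (Q + 3600) = 5.8
→ Q = 3600·(174.0 − 5.8)/(5.8 − 0) = 104400 L/s.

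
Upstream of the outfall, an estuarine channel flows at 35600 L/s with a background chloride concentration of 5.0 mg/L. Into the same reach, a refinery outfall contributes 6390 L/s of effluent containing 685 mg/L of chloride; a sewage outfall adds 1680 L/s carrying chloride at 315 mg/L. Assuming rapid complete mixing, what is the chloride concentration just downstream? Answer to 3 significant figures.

116 mg/L

Flow-weighted average: C = (35600·5.000 + 6390·685.0 + 1680·315.0) / 43670 = 5084000/43670 = 116.4 mg/L.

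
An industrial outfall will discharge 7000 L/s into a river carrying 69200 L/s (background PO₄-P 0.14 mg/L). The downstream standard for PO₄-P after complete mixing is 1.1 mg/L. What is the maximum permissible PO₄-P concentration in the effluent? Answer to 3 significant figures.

10.6 mg/L

At the limit, (Qr·Cr + Qe·Cₑ)/(Qr + Qe) = 1.1:
Cₑ = (76200·1.1 − 69200·0.1400) / 7000 = 10.59 mg/L.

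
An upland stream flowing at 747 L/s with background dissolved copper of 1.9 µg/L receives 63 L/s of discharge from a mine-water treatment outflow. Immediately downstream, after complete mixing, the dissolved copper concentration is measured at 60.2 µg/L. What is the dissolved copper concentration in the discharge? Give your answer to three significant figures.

Mass balance: 747.0·1.900 + 63.00·Cₑ = 810.0·60.20
→ Cₑ = (810.0·60.20 − 747.0·1.900) / 63.00 = 751.5 µg/L.

751 µg/L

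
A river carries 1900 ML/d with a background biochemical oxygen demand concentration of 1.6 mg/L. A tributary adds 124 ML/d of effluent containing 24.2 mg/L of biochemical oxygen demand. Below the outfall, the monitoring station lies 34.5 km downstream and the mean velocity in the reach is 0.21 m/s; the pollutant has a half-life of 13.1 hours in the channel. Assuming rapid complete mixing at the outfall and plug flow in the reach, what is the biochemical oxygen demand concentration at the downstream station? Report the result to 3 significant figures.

Mass balance: C = (1900·1.600 + 124.0·24.20) / 2024 = 6041/2024 = 2.985 mg/L.
Travel time t = 34.5·1000 / 0.21 = 164300 s = 45.63 h.
Half-life 13.1 h → k = ln 2 / 13.1 = 0.05291 h⁻¹ = 1.270 d⁻¹.
Decay over the reach: 2.985·exp(−kt) = 2.985·0.08940 = 0.2668 mg/L.

0.267 mg/L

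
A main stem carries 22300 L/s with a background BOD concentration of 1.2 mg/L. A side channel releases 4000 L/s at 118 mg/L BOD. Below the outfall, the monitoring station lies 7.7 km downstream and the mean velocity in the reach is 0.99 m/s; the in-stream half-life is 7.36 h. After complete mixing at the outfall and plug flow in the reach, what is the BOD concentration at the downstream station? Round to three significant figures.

Flow-weighted average: C = (22300·1.200 + 4000·118.0) / 26300 = 498800/26300 = 18.96 mg/L.
Travel time t = 7.7·1000 / 0.99 = 7778 s = 2.160 h.
Half-life 7.36 h → k = ln 2 / 7.36 = 0.09418 h⁻¹ = 2.260 d⁻¹.
After decay, C = 18.96 × e^(−kt) = 18.96 × 0.8159 = 15.47 mg/L.

15.5 mg/L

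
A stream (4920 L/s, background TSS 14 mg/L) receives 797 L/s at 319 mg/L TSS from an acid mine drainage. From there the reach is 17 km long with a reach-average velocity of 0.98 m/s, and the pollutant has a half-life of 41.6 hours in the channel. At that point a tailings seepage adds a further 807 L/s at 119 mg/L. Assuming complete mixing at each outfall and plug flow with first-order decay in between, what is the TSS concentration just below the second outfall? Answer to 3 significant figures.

Conservation of mass: C = (4920·14.00 + 797.0·319.0) / 5717 = 323100/5717 = 56.52 mg/L; combined flow 5717 L/s.
Travel time t = 17·1000 / 0.98 = 17350 s = 4.819 h.
Half-life 41.6 h → k = ln 2 / 41.6 = 0.01666 h⁻¹ = 0.3999 d⁻¹.
Decay over the reach: 56.52·exp(−kt) = 56.52·0.9229 = 52.16 mg/L.
At the second outfall, C = (5717·52.16 + 807.0·119.0) / (5717 + 807.0) = 60.43 mg/L.

60.4 mg/L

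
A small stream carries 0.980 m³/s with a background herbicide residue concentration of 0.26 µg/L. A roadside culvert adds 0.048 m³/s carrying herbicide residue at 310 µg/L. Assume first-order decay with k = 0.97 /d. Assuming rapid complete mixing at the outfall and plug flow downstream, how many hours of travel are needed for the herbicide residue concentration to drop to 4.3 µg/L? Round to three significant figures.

Flow-weighted average: C = (0.9800·0.2600 + 0.04800·310.0) / 1.028 = 15.13/1.028 = 14.72 µg/L.
14.72·exp(−k·t) = 4.3 → t = ln(14.72/4.3)/k = 109600 s = 30.45 h.

30.5 h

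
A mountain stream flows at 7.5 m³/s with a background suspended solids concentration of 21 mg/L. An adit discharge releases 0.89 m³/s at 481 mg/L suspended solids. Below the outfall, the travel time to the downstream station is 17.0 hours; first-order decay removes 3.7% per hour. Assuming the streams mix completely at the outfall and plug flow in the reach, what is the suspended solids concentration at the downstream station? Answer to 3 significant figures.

After mixing, C = (7.500·21.00 + 0.8900·481.0) / 8.390 = 585.6/8.390 = 69.80 mg/L.
3.7%/h lost → k = −ln(1 − 0.037) = 0.03770 h⁻¹.
Decay over the reach: 69.80·exp(−kt) = 69.80·0.5268 = 36.77 mg/L.

36.8 mg/L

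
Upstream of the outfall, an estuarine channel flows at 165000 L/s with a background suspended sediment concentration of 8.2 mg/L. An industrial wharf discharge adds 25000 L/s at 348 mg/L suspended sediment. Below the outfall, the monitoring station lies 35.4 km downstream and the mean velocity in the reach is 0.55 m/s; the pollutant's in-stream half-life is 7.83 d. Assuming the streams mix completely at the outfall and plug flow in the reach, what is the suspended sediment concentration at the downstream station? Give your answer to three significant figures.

Mass balance: C = (165000·8.200 + 25000·348.0) / 190000 = 10050000/190000 = 52.91 mg/L.
Travel time t = 35.4·1000 / 0.55 = 64360 s = 17.88 h.
Half-life 7.83 d → k = ln 2 / 7.83 = 0.08852 d⁻¹.
After decay, C = 52.91 × e^(−kt) = 52.91 × 0.9362 = 49.53 mg/L.

49.5 mg/L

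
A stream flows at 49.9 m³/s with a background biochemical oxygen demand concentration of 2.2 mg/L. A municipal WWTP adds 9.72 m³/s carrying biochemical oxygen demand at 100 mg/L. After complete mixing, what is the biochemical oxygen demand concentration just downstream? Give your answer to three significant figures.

After mixing, C = (49.90·2.200 + 9.720·100.0) / 59.62 = 1082/59.62 = 18.14 mg/L.

18.1 mg/L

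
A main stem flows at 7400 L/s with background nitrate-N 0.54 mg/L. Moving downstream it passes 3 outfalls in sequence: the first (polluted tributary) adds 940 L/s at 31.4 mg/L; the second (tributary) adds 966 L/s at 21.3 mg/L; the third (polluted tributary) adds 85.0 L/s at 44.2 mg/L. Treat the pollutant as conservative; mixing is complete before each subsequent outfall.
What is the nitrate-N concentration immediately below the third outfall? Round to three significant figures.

Below outfall 1: Q → 8340 L/s, C = (7400·0.5400 + 940.0·31.40)/8340 = 4.018 mg/L.
Below outfall 2: Q → 9306 L/s, C = (8340·4.018 + 966.0·21.30)/9306 = 5.812 mg/L.
Below outfall 3: Q → 9391 L/s, C = (9306·5.812 + 85.00·44.20)/9391 = 6.160 mg/L.

6.16 mg/L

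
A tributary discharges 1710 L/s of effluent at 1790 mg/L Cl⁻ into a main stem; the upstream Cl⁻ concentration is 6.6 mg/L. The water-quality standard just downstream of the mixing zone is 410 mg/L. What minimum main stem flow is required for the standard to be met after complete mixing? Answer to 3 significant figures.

Set C_mix = 410: (Q·6.600 + 1710·1790) / (Q + 1710) = 410
→ Q = 1710·(1790 − 410)/(410 − 6.600) = 5850 L/s.

5850 L/s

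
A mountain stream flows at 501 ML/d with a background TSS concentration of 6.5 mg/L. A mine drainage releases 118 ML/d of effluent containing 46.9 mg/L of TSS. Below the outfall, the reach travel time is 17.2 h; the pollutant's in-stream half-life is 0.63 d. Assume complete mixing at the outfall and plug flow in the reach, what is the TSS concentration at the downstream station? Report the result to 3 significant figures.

Mass balance: C = (501.0·6.500 + 118.0·46.90) / 619.0 = 8791/619.0 = 14.20 mg/L.
Half-life 0.63 d → k = ln 2 / 0.63 = 1.100 d⁻¹.
Applying C = C₀e^(−kt): 14.20 × 0.4545 = 6.455 mg/L.

6.45 mg/L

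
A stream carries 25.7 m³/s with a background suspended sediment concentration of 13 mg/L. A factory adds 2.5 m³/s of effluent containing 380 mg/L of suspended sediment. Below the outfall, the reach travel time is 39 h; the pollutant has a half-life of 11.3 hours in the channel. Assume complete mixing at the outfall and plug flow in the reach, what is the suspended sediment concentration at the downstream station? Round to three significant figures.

4.16 mg/L

Mass balance: C = (25.70·13.00 + 2.500·380.0) / 28.20 = 1284/28.20 = 45.54 mg/L.
Half-life 11.3 h → k = ln 2 / 11.3 = 0.06134 h⁻¹ = 1.472 d⁻¹.
Applying C = C₀e^(−kt): 45.54 × 0.09142 = 4.163 mg/L.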